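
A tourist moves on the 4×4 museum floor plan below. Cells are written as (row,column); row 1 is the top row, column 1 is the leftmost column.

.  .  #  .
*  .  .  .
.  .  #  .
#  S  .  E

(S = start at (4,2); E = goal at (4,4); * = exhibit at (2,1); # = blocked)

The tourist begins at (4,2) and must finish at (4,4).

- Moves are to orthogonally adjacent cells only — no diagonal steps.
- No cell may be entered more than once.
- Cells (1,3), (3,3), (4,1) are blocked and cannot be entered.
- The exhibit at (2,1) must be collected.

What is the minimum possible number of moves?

Any route passes through (2,1) somewhere between (4,2) and (4,4). Summing Manhattan distances along the two legs ((4,2) → (2,1) → (4,4)) gives a lower bound of 3 + 5 = 8 moves.
A route of 8 moves achieves this: (4,2) → (3,2) → (3,1) → (2,1) → (2,2) → (2,3) → (2,4) → (3,4) → (4,4).
Since 8 matches the lower bound, it is optimal.

8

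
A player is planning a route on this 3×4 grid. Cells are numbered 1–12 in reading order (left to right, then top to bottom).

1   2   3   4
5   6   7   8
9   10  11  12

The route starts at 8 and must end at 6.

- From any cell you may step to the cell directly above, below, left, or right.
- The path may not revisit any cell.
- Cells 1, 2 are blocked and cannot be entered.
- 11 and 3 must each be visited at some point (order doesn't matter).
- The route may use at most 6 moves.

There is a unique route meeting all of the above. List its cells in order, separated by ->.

Any route must reach 11 and 3 and still end at 6 within 6 moves, so the order of the required stops is forced.
Route from 8: up to 4, left to 3, 2× down (reaching 11), left to 10, up to 6 — 6 moves in all.
Check: all required cells visited; 6 ≤ 6 moves.

8 -> 4 -> 3 -> 7 -> 11 -> 10 -> 6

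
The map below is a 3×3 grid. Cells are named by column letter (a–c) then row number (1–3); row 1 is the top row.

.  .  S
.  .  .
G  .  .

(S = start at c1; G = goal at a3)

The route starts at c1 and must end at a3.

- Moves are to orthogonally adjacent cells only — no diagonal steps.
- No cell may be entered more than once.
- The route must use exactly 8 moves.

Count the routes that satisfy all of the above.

Need simple routes of exactly 8 moves from c1 to a3 (Manhattan distance 4, so 2 moves are spent on a detour and 2 undoing it).
Enumerating: c1 c2 c3 b3 b2 b1 a1 a2 a3 | c1 b1 a1 a2 b2 c2 c3 b3 a3.
That gives 2 routes.

2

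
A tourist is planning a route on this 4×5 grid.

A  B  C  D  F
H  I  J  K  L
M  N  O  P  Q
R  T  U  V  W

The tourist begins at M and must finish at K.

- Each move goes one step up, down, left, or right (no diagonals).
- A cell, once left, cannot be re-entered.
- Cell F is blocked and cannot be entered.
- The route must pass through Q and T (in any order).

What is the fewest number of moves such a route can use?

Any route passes through Q and T in some order between M and K. Summing Manhattan distances along each leg and taking the cheapest ordering (M → T → Q → K) gives a lower bound of 2 + 4 + 2 = 8 moves.
A route of 8 moves achieves this: M → R → T → N → O → P → Q → L → K.
Since 8 matches the lower bound, it is optimal.

8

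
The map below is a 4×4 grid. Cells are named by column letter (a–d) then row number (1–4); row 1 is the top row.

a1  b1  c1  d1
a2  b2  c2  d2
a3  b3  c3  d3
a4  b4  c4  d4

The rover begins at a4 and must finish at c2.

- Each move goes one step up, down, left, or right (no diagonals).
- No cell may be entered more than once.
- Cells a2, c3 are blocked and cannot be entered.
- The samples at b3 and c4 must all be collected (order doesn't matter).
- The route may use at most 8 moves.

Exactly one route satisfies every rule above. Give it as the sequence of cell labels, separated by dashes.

a4 - a3 - b3 - b4 - c4 - d4 - d3 - d2 - c2

The 8-move cap with required stops at b3, c4 leaves no slack for detours.
Route from a4: up 1 to a3, right 1 to b3, down 1 to b4, right 2 to d4, up 2 to d2, left 1 to c2 — 8 moves in all.
Check: all required cells visited; 8 ≤ 8 moves.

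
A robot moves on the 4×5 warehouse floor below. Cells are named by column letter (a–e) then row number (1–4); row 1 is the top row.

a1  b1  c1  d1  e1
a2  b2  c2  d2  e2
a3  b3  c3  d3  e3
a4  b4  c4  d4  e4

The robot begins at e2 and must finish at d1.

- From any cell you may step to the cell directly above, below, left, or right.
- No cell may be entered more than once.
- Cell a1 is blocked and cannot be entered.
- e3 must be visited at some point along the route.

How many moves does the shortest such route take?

4

Any route passes through e3 somewhere between e2 and d1. Summing Manhattan distances along the two legs (e2 → e3 → d1) gives a lower bound of 1 + 3 = 4 moves.
A route of 4 moves achieves this: e2 → e3 → d3 → d2 → d1.
Since 4 matches the lower bound, it is optimal.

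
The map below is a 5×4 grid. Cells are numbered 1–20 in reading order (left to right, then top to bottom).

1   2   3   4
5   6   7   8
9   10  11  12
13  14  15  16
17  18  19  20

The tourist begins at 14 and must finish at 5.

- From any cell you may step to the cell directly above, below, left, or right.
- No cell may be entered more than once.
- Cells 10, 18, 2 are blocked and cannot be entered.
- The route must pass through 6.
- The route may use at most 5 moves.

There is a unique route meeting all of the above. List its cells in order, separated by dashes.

Any route must reach 6 and still end at 5 within 5 moves, so the order of the required stops is forced.
Route from 14: right to 15, 2× up (reaching 7), 2× left (reaching 5) — 5 moves in all.
Check: all required cells visited; 5 ≤ 5 moves.

14 - 15 - 11 - 7 - 6 - 5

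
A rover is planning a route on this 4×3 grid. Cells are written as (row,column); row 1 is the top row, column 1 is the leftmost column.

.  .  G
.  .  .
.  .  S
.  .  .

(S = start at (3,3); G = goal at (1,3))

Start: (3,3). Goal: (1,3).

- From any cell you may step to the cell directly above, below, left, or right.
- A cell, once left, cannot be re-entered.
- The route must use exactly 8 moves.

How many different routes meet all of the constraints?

14

Need simple routes of exactly 8 moves from (3,3) to (1,3) (Manhattan distance 2, so 3 moves are spent on a detour and 3 undoing it).
Branch systematically from the start, pruning whenever the remaining move budget drops below the Manhattan distance to (1,3) or differs from it in parity. Grouping the completions by first move — via (2,3): 1; via (4,3): 9; via (3,2): 4 — and summing: 1 + 9 + 4 = 14.
That gives 14 routes.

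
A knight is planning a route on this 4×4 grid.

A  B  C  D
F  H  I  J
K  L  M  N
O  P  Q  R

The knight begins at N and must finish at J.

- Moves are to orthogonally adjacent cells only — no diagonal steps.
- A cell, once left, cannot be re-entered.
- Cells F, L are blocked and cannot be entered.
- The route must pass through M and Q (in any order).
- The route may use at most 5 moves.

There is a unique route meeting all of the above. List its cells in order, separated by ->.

The 5-move cap with required stops at M, Q leaves no slack for detours.
Route from N: down to R, left to Q, 2× up (reaching I), right to J — 5 moves in all.
Check: all required cells visited; 5 ≤ 5 moves.

N -> R -> Q -> M -> I -> J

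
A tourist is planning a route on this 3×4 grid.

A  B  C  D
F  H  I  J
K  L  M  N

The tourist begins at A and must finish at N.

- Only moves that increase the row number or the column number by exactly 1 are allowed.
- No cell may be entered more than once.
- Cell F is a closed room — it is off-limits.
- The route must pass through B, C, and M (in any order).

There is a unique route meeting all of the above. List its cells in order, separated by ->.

A -> B -> C -> I -> M -> N

Moves only go right or down, so the column and row indices never decrease.
Route from A: 2× right (reaching C), 2× down (reaching M), right to N — 5 moves in all.
Check: all required cells visited.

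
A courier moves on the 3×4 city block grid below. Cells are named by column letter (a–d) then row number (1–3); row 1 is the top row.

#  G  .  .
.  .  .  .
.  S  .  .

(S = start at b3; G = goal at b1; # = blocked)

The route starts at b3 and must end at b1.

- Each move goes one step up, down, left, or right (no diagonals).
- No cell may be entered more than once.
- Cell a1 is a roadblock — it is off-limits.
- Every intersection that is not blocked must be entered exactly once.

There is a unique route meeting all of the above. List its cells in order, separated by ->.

Need to visit all 11 open cells exactly once, starting at b3 and ending at b1.
Cell a2 has only two open neighbours (a3 and b2), so the path must pass straight through it: one of those is the cell it's entered from and the other is where it exits.
Route from b3: left 1 to a3, up 1 to a2, right 2 to c2, down 1 to c3, right 1 to d3, up 2 to d1, left 2 to b1 — 10 moves in all.
Check: all 11 open cells covered.

b3 -> a3 -> a2 -> b2 -> c2 -> c3 -> d3 -> d2 -> d1 -> c1 -> b1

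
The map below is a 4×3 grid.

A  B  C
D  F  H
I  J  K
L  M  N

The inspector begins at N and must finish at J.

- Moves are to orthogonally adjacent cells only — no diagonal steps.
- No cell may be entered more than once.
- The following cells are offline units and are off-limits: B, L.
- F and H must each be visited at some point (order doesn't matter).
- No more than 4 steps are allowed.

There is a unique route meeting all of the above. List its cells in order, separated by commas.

Any route must reach F and H and still end at J within 4 moves, so the order of the required stops is forced.
Route from N: 2× up (reaching H), left to F, down to J — 4 moves in all.
Check: all required cells visited; 4 ≤ 4 moves.

N, K, H, F, J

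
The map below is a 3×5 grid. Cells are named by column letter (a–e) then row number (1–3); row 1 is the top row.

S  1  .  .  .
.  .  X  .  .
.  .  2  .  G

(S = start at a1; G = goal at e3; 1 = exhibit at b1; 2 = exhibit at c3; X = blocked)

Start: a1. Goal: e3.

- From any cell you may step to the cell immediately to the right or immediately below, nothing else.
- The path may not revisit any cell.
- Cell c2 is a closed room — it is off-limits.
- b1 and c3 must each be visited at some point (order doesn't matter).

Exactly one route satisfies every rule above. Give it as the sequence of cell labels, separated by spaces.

Moves only go right or down, so the column and row indices never decrease.
Route from a1: right 1 to b1, down 2 to b3, right 3 to e3 — 6 moves in all.
Check: all required cells visited.

a1 b1 b2 b3 c3 d3 e3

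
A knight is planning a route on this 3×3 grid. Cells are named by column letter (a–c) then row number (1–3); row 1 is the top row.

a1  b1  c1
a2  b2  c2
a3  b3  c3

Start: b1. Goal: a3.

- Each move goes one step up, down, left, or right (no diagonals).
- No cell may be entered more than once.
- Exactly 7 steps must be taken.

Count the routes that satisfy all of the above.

2

Need simple routes of exactly 7 moves from b1 to a3 (Manhattan distance 3, so 2 moves are spent on a detour and 2 undoing it).
Enumerating: b1 a1 a2 b2 c2 c3 b3 a3 | b1 c1 c2 c3 b3 b2 a2 a3.
That gives 2 routes.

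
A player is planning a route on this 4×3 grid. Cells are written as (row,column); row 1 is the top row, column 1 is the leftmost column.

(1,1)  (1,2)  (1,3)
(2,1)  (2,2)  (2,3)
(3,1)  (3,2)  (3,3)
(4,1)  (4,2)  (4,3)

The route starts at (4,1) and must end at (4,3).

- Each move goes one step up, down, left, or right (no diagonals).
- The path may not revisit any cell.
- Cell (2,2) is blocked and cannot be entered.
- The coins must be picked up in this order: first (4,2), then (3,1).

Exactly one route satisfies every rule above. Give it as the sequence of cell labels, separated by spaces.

The waypoints must appear in the order (4,2), (3,1), with no cell reused.
Route from (4,1): right to (4,2), up to (3,2), left to (3,1), 2× up (reaching (1,1)), 2× right (reaching (1,3)), 3× down (reaching (4,3)) — 10 moves in all.
Check: order respected ((4,2) at step 1, (3,1) at step 3).

(4,1) (4,2) (3,2) (3,1) (2,1) (1,1) (1,2) (1,3) (2,3) (3,3) (4,3)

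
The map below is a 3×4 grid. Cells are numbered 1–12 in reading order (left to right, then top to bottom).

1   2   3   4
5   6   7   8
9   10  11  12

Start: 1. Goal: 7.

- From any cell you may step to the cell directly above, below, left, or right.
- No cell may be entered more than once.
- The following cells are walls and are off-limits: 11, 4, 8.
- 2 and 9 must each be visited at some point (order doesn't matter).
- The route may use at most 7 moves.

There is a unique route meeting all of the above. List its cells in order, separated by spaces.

1 5 9 10 6 2 3 7

Any route must reach 2 and 9 and still end at 7 within 7 moves, so the order of the required stops is forced.
Route from 1: down 2 to 9, right 1 to 10, up 2 to 2, right 1 to 3, down 1 to 7 — 7 moves in all.
Check: all required cells visited; 7 ≤ 7 moves.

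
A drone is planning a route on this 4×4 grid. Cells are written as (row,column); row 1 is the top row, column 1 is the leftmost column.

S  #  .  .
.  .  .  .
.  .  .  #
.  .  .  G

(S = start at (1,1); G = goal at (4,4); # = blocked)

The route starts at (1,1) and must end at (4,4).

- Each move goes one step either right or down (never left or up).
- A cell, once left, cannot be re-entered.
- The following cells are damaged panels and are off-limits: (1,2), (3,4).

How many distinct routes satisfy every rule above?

A right/down-only route from (1,1) to (4,4) makes exactly 3 down-moves and 3 right-moves in some order.
With no other constraints that would be C(6,3) = 20 routes.
Subtract routes through each blocked cell (inclusion–exclusion for overlaps): − through (1,2): 10 − through (3,4): 10 + through (1,2)&(3,4): 6 → 6.
That gives 6 routes.

6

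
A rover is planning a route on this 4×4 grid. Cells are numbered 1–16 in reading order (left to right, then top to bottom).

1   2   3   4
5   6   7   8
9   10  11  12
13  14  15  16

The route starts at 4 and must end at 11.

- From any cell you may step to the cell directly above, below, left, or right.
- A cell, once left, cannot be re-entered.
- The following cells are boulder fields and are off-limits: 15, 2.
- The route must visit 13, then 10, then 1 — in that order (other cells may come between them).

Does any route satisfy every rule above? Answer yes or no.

no

1 must be visited but has only one open neighbour (5), and it is neither the start nor the goal — the route would have to enter and leave through 5, re-entering it.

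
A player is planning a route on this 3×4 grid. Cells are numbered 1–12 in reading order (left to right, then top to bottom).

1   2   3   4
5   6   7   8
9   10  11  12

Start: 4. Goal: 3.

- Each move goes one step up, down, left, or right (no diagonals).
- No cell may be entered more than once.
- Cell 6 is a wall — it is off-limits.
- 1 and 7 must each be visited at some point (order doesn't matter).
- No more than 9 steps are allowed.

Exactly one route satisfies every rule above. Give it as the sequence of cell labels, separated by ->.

Any route must reach 1 and 7 and still end at 3 within 9 moves, so the order of the required stops is forced.
Route from 4: down 1 to 8, left 1 to 7, down 1 to 11, left 2 to 9, up 2 to 1, right 2 to 3 — 9 moves in all.
Check: all required cells visited; 9 ≤ 9 moves.

4 -> 8 -> 7 -> 11 -> 10 -> 9 -> 5 -> 1 -> 2 -> 3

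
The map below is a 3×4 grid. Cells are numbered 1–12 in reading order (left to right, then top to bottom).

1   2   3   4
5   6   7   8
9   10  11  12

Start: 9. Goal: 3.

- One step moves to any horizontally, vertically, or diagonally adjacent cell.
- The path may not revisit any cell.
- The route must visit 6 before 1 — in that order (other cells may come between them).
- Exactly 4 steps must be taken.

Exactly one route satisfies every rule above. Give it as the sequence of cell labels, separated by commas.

The waypoints must appear in the order 6, 1, with no cell reused.
Route from 9: up-right to 6, up-left to 1, 2× right (reaching 3) — 4 moves in all.
Check: order respected (6 at step 1, 1 at step 2); 4 moves as required.

9, 6, 1, 2, 3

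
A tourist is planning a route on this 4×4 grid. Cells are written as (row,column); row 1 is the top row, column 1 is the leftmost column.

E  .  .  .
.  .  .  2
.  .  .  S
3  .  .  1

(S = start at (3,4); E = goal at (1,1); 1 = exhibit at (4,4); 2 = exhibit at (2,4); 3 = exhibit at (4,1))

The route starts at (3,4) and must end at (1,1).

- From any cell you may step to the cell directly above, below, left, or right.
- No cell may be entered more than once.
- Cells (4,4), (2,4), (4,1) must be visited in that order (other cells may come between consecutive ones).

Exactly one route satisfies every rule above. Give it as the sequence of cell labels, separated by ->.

The waypoints must appear in the order (4,4), (2,4), (4,1), with no cell reused.
Route from (3,4): down to (4,4), left to (4,3), 2× up (reaching (2,3)), right to (2,4), up to (1,4), 2× left (reaching (1,2)), 3× down (reaching (4,2)), left to (4,1), 3× up (reaching (1,1)) — 15 moves in all.
Check: order respected (1 at step 1, 2 at step 5, 3 at step 12).

(3,4) -> (4,4) -> (4,3) -> (3,3) -> (2,3) -> (2,4) -> (1,4) -> (1,3) -> (1,2) -> (2,2) -> (3,2) -> (4,2) -> (4,1) -> (3,1) -> (2,1) -> (1,1)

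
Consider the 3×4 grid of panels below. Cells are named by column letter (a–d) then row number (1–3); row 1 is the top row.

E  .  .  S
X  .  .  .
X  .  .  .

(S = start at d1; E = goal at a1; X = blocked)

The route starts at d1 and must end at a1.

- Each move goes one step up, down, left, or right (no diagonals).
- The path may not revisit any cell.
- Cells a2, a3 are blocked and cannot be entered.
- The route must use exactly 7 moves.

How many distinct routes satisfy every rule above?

5

Need simple routes of exactly 7 moves from d1 to a1 (Manhattan distance 3, so 2 moves are spent on a detour and 2 undoing it).
Enumerating: d1 d2 d3 c3 c2 c1 b1 a1 | d1 d2 d3 c3 c2 b2 b1 a1 | d1 d2 d3 c3 b3 b2 b1 a1 | d1 d2 c2 c3 b3 b2 b1 a1 | d1 c1 c2 c3 b3 b2 b1 a1.
That gives 5 routes.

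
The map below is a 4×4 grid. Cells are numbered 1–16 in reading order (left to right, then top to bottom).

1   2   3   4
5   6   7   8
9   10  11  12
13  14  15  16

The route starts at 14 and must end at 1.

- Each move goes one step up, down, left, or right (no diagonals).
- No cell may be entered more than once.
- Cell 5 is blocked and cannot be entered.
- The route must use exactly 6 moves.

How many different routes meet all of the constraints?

7

Need simple routes of exactly 6 moves from 14 to 1 (Manhattan distance 4, so 1 moves are spent on a detour and 1 undoing it).
Enumerating: 14 10 6 7 3 2 1 | 14 10 11 7 3 2 1 | 14 10 11 7 6 2 1 | 14 13 9 10 6 2 1 | 14 15 11 7 3 2 1 | 14 15 11 7 6 2 1 | 14 15 11 10 6 2 1.
That gives 7 routes.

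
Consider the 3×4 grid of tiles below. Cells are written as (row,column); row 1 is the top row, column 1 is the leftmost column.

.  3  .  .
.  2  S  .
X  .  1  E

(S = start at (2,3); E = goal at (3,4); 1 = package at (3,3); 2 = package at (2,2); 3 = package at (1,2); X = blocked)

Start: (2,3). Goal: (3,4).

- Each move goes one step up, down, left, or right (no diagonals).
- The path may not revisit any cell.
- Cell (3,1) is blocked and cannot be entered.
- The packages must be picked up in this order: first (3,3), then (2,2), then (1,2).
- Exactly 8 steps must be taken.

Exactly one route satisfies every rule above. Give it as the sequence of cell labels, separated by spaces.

(2,3) (3,3) (3,2) (2,2) (1,2) (1,3) (1,4) (2,4) (3,4)

The waypoints must appear in the order (3,3), (2,2), (1,2), with no cell reused.
Route from (2,3): down 1 to (3,3), left 1 to (3,2), up 2 to (1,2), right 2 to (1,4), down 2 to (3,4) — 8 moves in all.
Check: order respected (1 at step 1, 2 at step 3, 3 at step 4); 8 moves as required.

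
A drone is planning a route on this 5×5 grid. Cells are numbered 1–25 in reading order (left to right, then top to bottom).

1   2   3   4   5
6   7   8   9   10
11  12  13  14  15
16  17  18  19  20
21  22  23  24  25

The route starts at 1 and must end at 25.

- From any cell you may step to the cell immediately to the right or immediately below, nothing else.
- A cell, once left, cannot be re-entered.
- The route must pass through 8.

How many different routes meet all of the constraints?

A right/down-only route from 1 to 25 makes exactly 4 down-moves and 4 right-moves in some order.
With no other constraints that would be C(8,4) = 70 routes.
Split at 8 and multiply the segment counts: 1→8: 3; 8→25: 10; product = 30.
That gives 30 routes.

30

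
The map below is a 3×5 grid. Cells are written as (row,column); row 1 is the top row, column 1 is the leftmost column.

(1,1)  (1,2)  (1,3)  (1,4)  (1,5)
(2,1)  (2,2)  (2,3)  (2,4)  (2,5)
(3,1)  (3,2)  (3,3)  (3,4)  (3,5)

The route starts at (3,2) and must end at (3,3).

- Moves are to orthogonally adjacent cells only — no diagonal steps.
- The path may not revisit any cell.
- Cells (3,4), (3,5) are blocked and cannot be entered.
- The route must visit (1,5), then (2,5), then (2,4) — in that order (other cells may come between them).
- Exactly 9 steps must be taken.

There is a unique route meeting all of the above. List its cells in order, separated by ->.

The waypoints must appear in the order (1,5), (2,5), (2,4), with no cell reused.
Route from (3,2): 2× up (reaching (1,2)), 3× right (reaching (1,5)), down to (2,5), 2× left (reaching (2,3)), down to (3,3) — 9 moves in all.
Check: order respected ((1,5) at step 5, (2,5) at step 6, (2,4) at step 7); 9 moves as required.

(3,2) -> (2,2) -> (1,2) -> (1,3) -> (1,4) -> (1,5) -> (2,5) -> (2,4) -> (2,3) -> (3,3)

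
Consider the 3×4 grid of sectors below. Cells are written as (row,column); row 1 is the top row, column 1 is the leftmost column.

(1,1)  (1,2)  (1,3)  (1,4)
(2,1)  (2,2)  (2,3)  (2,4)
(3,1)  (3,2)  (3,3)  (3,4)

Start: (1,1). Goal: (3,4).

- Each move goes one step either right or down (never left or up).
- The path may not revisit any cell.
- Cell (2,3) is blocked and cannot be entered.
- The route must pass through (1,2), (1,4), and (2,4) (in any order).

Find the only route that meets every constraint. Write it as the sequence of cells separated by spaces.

(1,1) (1,2) (1,3) (1,4) (2,4) (3,4)

Moves only go right or down, so the column and row indices never decrease.
Route from (1,1): right 3 to (1,4), down 2 to (3,4) — 5 moves in all.
Check: all required cells visited.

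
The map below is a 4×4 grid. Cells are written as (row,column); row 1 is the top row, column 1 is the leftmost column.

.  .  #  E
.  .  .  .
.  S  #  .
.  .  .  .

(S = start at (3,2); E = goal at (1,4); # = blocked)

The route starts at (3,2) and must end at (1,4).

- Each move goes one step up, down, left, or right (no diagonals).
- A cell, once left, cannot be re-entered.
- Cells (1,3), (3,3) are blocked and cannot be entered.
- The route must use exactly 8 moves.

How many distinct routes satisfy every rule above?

Need simple routes of exactly 8 moves from (3,2) to (1,4) (Manhattan distance 4, so 2 moves are spent on a detour and 2 undoing it).
Enumerating: (3,2) (4,2) (4,1) (3,1) (2,1) (2,2) (2,3) (2,4) (1,4) | (3,2) (3,1) (2,1) (1,1) (1,2) (2,2) (2,3) (2,4) (1,4) | (3,2) (3,1) (4,1) (4,2) (4,3) (4,4) (3,4) (2,4) (1,4).
That gives 3 routes.

3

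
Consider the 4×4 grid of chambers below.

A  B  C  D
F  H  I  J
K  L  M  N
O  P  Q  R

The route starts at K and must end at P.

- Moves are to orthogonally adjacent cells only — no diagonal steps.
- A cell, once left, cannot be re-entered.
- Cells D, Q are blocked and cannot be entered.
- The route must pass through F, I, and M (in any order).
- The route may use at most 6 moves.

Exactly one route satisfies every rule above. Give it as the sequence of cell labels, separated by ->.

K -> F -> H -> I -> M -> L -> P

The 6-move cap with required stops at F, I, M leaves no slack for detours.
Route from K: up 1 to F, right 2 to I, down 1 to M, left 1 to L, down 1 to P — 6 moves in all.
Check: all required cells visited; 6 ≤ 6 moves.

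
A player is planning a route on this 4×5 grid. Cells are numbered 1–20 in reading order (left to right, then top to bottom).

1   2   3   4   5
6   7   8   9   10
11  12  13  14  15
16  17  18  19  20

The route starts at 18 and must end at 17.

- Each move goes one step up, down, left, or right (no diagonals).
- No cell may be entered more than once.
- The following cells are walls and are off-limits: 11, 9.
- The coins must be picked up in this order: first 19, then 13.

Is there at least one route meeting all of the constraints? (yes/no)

yes

One route that works: 18 → 19 → 14 → 13 → 12 → 17.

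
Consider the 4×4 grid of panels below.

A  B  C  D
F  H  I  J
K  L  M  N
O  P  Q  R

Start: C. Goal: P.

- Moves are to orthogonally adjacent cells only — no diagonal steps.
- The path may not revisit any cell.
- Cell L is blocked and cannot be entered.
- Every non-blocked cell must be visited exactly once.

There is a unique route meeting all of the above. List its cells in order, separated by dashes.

C - D - J - N - R - Q - M - I - H - B - A - F - K - O - P

Need to visit all 15 open cells exactly once, starting at C and ending at P.
Cell O has only two open neighbours (K and P), so the path must pass straight through it: one of those is the cell it's entered from and the other is where it exits.
Route from C: right to D, 3× down (reaching R), left to Q, 2× up (reaching I), left to H, up to B, left to A, 3× down (reaching O), right to P — 14 moves in all.
Check: all 15 open cells covered.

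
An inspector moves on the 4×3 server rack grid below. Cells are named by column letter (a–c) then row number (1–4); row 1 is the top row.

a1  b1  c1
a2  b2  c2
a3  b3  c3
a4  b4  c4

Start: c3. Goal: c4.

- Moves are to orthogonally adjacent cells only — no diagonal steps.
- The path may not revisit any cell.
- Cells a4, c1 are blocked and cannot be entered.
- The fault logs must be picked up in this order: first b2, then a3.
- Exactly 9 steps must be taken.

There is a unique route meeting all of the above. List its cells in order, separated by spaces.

c3 c2 b2 b1 a1 a2 a3 b3 b4 c4

The waypoints must appear in the order b2, a3, with no cell reused.
Route from c3: up 1 to c2, left 1 to b2, up 1 to b1, left 1 to a1, down 2 to a3, right 1 to b3, down 1 to b4, right 1 to c4 — 9 moves in all.
Check: order respected (b2 at step 2, a3 at step 6); 9 moves as required.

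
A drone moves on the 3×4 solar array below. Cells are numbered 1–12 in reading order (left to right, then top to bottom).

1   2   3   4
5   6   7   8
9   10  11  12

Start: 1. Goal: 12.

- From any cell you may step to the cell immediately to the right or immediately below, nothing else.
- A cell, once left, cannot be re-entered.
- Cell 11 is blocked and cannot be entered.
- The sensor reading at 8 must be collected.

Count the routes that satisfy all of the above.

A right/down-only route from 1 to 12 makes exactly 2 down-moves and 3 right-moves in some order.
With no other constraints that would be C(5,2) = 10 routes.
Split at 8 and multiply the segment counts (each segment already excludes blocked cells): 1→8: 4; 8→12: 1; product = 4.
That gives 4 routes.

4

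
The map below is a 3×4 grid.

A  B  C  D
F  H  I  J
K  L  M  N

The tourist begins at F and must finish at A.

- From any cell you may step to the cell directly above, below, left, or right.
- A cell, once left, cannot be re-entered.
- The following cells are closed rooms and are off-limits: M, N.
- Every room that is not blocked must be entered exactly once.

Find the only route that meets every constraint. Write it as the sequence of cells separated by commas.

F, K, L, H, I, J, D, C, B, A

Need to visit all 10 open cells exactly once, starting at F and ending at A.
Cell J has only two open neighbours (D and I), so the path must pass straight through it: one of those is the cell it's entered from and the other is where it exits.
Route from F: down to K, right to L, up to H, 2× right (reaching J), up to D, 3× left (reaching A) — 9 moves in all.
Check: all 10 open cells covered.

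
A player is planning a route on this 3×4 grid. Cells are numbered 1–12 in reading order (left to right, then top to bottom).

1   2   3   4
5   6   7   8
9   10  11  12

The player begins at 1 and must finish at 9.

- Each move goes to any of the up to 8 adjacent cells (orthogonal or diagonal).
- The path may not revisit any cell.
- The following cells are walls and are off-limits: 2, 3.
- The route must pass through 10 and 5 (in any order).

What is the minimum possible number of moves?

3

Any route passes through 10 and 5 in some order between 1 and 9. Summing Chebyshev distances along each leg and taking the cheapest ordering (1 → 5 → 10 → 9) gives a lower bound of 1 + 1 + 1 = 3 moves.
A route of 3 moves achieves this: 1 → 5 → 10 → 9.
Since 3 matches the lower bound, it is optimal.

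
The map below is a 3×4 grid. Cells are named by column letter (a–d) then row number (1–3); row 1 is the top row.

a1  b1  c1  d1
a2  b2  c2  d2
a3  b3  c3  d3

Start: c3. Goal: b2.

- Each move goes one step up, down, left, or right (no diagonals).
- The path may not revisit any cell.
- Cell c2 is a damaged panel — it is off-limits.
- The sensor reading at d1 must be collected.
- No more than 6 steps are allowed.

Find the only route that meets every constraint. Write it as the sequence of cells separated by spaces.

c3 d3 d2 d1 c1 b1 b2

The budget equals the shortest possible length, so every move has to be on a shortest route through the required cells.
Route from c3: right to d3, 2× up (reaching d1), 2× left (reaching b1), down to b2 — 6 moves in all.
Check: all required cells visited; 6 ≤ 6 moves.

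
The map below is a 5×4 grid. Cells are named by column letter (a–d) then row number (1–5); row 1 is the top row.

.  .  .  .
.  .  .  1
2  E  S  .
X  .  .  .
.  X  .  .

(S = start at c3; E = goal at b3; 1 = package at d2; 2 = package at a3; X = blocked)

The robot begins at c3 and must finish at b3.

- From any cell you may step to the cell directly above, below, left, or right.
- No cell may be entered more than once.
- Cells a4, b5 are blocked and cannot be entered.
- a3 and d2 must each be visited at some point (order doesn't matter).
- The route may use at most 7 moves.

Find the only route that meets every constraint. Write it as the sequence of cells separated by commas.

The budget equals the shortest possible length, so every move has to be on a shortest route through the required cells.
Route from c3: right 1 to d3, up 1 to d2, left 3 to a2, down 1 to a3, right 1 to b3 — 7 moves in all.
Check: all required cells visited; 7 ≤ 7 moves.

c3, d3, d2, c2, b2, a2, a3, b3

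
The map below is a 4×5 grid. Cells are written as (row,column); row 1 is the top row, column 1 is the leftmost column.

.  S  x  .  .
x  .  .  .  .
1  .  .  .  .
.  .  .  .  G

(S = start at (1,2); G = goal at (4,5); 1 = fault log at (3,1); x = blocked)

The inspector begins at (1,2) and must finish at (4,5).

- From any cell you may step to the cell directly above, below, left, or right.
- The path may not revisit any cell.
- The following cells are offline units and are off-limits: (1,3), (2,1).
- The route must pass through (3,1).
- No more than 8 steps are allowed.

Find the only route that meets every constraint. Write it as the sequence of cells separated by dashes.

The 8-move cap with required stops at (3,1) leaves no slack for detours.
Route from (1,2): 2× down (reaching (3,2)), left to (3,1), down to (4,1), 4× right (reaching (4,5)) — 8 moves in all.
Check: all required cells visited; 8 ≤ 8 moves.

(1,2) - (2,2) - (3,2) - (3,1) - (4,1) - (4,2) - (4,3) - (4,4) - (4,5)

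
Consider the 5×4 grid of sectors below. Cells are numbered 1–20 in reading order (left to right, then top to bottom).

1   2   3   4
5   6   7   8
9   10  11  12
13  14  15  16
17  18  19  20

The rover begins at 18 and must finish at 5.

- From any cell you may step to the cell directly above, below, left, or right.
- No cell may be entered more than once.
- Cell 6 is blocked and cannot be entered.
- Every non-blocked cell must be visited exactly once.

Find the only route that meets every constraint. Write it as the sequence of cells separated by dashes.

Need to visit all 19 open cells exactly once, starting at 18 and ending at 5.
Cell 2 has only two open neighbours (1 and 3), so the path must pass straight through it: one of those is the cell it's entered from and the other is where it exits.
Route from 18: left 1 to 17, up 2 to 9, right 1 to 10, down 1 to 14, right 1 to 15, down 1 to 19, right 1 to 20, up 2 to 12, left 1 to 11, up 1 to 7, right 1 to 8, up 1 to 4, left 3 to 1, down 1 to 5 — 18 moves in all.
Check: all 19 open cells covered.

18 - 17 - 13 - 9 - 10 - 14 - 15 - 19 - 20 - 16 - 12 - 11 - 7 - 8 - 4 - 3 - 2 - 1 - 5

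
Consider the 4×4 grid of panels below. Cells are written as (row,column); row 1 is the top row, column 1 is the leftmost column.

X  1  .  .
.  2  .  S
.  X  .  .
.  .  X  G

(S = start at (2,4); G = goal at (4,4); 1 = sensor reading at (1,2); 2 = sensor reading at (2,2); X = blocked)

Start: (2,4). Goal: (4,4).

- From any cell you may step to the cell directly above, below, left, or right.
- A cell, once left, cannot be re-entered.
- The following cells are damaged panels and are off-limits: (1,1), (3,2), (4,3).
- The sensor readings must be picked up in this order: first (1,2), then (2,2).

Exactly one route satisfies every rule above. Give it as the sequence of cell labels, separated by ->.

The waypoints must appear in the order (1,2), (2,2), with no cell reused.
Route from (2,4): up 1 to (1,4), left 2 to (1,2), down 1 to (2,2), right 1 to (2,3), down 1 to (3,3), right 1 to (3,4), down 1 to (4,4) — 8 moves in all.
Check: order respected (1 at step 3, 2 at step 4).

(2,4) -> (1,4) -> (1,3) -> (1,2) -> (2,2) -> (2,3) -> (3,3) -> (3,4) -> (4,4)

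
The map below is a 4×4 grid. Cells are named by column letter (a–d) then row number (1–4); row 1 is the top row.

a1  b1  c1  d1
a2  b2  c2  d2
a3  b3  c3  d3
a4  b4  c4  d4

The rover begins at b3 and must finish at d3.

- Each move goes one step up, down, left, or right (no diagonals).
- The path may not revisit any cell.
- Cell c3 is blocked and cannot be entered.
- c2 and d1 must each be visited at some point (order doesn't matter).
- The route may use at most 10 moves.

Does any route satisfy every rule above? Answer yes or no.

yes

One route that works: b3 → b2 → c2 → c1 → d1 → d2 → d3.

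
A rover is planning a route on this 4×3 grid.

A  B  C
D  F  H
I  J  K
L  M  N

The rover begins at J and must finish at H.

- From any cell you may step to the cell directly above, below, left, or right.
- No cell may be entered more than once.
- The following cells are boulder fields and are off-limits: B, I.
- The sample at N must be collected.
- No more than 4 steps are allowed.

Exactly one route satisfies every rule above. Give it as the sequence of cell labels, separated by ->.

J -> M -> N -> K -> H

The budget equals the shortest possible length, so every move has to be on a shortest route through the required cells.
Route from J: down to M, right to N, 2× up (reaching H) — 4 moves in all.
Check: all required cells visited; 4 ≤ 4 moves.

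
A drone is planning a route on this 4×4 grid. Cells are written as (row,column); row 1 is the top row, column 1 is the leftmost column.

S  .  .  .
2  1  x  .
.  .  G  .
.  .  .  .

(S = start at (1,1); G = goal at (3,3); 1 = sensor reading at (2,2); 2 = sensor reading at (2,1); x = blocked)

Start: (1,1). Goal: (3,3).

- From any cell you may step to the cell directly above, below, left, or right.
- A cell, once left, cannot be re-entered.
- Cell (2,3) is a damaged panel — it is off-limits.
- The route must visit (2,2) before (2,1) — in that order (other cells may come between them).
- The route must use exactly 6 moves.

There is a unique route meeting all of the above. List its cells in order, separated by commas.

The waypoints must appear in the order (2,2), (2,1), with no cell reused.
Route from (1,1): right to (1,2), down to (2,2), left to (2,1), down to (3,1), 2× right (reaching (3,3)) — 6 moves in all.
Check: order respected (1 at step 2, 2 at step 3); 6 moves as required.

(1,1), (1,2), (2,2), (2,1), (3,1), (3,2), (3,3)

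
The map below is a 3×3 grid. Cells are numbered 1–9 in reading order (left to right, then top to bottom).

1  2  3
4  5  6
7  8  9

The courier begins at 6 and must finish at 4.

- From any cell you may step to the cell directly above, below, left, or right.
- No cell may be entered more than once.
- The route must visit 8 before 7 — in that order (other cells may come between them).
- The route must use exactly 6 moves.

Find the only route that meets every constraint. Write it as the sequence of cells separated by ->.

The waypoints must appear in the order 8, 7, with no cell reused.
Route from 6: up to 3, left to 2, 2× down (reaching 8), left to 7, up to 4 — 6 moves in all.
Check: order respected (8 at step 4, 7 at step 5); 6 moves as required.

6 -> 3 -> 2 -> 5 -> 8 -> 7 -> 4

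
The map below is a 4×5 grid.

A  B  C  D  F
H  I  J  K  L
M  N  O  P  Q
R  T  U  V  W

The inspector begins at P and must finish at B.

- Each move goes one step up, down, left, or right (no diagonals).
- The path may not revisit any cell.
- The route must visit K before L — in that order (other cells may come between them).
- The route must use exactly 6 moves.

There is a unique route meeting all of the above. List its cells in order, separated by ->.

The waypoints must appear in the order K, L, with no cell reused.
Route from P: up to K, right to L, up to F, 3× left (reaching B) — 6 moves in all.
Check: order respected (K at step 1, L at step 2); 6 moves as required.

P -> K -> L -> F -> D -> C -> B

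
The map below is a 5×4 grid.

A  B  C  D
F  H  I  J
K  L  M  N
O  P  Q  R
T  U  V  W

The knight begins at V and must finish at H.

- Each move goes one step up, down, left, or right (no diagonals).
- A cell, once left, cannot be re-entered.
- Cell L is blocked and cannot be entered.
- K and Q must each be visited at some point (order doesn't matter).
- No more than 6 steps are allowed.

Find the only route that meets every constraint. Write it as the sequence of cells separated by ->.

The 6-move cap with required stops at K, Q leaves no slack for detours.
Route from V: up to Q, 2× left (reaching O), 2× up (reaching F), right to H — 6 moves in all.
Check: all required cells visited; 6 ≤ 6 moves.

V -> Q -> P -> O -> K -> F -> H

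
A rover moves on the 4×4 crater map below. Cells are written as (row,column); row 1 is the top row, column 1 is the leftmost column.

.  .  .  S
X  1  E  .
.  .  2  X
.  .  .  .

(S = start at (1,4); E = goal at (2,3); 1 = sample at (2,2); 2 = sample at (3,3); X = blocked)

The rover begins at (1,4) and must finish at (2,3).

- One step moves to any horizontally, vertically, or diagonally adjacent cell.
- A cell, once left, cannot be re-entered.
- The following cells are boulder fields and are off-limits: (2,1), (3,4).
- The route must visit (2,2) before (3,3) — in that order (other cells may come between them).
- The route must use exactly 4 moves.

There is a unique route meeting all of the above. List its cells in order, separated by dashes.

(1,4) - (1,3) - (2,2) - (3,3) - (2,3)

The waypoints must appear in the order (2,2), (3,3), with no cell reused.
Route from (1,4): left 1 to (1,3), down-left 1 to (2,2), down-right 1 to (3,3), up 1 to (2,3) — 4 moves in all.
Check: order respected (1 at step 2, 2 at step 3); 4 moves as required.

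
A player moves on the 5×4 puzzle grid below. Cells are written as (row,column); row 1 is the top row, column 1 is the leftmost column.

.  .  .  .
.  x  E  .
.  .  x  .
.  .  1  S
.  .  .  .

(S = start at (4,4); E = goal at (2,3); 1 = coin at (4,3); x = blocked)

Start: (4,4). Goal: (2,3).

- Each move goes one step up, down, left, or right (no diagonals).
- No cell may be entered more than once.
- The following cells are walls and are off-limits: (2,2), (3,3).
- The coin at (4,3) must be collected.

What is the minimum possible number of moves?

9

Any route passes through (4,3) somewhere between (4,4) and (2,3). Summing Manhattan distances along the two legs ((4,4) → (4,3) → (2,3)) gives a lower bound of 1 + 2 = 3 moves.
That bound ignores the blocked cells. Measuring each leg by the fewest moves that actually steer around them ((4,4)→(4,3): 1; (4,3)→(2,3): 4) raises the lower bound to 5.
The shortest route satisfying every rule uses 9 moves: (4,4) → (4,3) → (4,2) → (3,2) → (3,1) → (2,1) → (1,1) → (1,2) → (1,3) → (2,3).
The bound of 5 isn't tight here; checking systematically, no route of length 5 through 8 satisfies every constraint (on a 4-connected grid the length of any start-to-goal walk has the same parity as the Manhattan bound, so only lengths 5, 7, 9, … need checking), so 9 is the minimum.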